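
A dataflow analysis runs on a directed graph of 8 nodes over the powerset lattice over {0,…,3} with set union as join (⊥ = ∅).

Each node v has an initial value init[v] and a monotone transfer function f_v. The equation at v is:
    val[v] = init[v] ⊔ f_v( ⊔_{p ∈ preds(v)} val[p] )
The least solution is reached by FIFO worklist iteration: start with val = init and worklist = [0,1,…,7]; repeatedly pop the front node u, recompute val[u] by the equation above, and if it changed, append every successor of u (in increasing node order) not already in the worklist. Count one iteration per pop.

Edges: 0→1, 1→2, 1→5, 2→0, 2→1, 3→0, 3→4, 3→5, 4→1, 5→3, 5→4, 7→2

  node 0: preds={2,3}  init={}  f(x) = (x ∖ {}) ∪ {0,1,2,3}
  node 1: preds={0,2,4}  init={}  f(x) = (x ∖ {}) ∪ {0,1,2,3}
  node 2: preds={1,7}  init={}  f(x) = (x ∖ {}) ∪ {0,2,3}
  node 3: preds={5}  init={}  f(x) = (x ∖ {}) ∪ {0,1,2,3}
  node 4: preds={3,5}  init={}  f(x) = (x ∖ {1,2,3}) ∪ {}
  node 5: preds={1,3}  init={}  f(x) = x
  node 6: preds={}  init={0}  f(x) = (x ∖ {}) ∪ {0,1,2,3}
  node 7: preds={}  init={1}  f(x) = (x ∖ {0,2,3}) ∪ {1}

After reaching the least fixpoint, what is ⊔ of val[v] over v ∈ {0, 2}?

{0,1,2,3}

Iteration log — 12 steps:
  step 1. node 0  ⊔preds={}  new={0,1,2,3}  old={}  +wl: 
  step 2. node 1  ⊔preds={0,1,2,3}  new={0,1,2,3}  old={}  +wl: 
  step 3. node 2  ⊔preds={0,1,2,3}  new={0,1,2,3}  old={}  +wl: 0,1
  step 4. node 3  ⊔preds={}  new={0,1,2,3}  old={}  +wl: 
  step 5. node 4  ⊔preds={0,1,2,3}  new={0}  old={}  +wl: 
  step 6. node 5  ⊔preds={0,1,2,3}  new={0,1,2,3}  old={}  +wl: 3,4
  step 7. node 6  ⊔preds={}  new={0,1,2,3}  old={0}  +wl: 
  step 8. node 7  ⊔preds={}  new={1}  stable
  step 9. node 0  ⊔preds={0,1,2,3}  new={0,1,2,3}  stable
  step 10. node 1  ⊔preds={0,1,2,3}  new={0,1,2,3}  stable
  step 11. node 3  ⊔preds={0,1,2,3}  new={0,1,2,3}  stable
  step 12. node 4  ⊔preds={0,1,2,3}  new={0}  stable

Least fixpoint reached:
  node 0: {0,1,2,3}
  node 1: {0,1,2,3}
  node 2: {0,1,2,3}
  node 3: {0,1,2,3}
  node 4: {0}
  node 5: {0,1,2,3}
  node 6: {0,1,2,3}
  node 7: {1}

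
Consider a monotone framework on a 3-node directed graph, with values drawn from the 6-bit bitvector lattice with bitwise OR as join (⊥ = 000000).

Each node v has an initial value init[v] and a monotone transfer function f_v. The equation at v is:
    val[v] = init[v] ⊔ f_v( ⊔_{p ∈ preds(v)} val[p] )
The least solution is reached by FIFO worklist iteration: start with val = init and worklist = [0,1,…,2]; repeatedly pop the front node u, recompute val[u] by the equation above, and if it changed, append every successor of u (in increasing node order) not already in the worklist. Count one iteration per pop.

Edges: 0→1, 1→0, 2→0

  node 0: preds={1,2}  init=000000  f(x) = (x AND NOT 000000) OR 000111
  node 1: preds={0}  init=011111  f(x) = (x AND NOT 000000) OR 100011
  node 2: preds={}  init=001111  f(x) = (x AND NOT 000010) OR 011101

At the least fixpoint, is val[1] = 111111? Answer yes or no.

Iteration log — 5 steps:
  step 1. node 0  ⊔preds=011111  new=011111  old=000000  +wl: 
  step 2. node 1  ⊔preds=011111  new=111111  old=011111  +wl: 0
  step 3. node 2  ⊔preds=000000  new=011111  old=001111  +wl: 
  step 4. node 0  ⊔preds=111111  new=111111  old=011111  +wl: 1
  step 5. node 1  ⊔preds=111111  new=111111  stable

Least fixpoint reached:
  node 0: 111111
  node 1: 111111
  node 2: 011111

yes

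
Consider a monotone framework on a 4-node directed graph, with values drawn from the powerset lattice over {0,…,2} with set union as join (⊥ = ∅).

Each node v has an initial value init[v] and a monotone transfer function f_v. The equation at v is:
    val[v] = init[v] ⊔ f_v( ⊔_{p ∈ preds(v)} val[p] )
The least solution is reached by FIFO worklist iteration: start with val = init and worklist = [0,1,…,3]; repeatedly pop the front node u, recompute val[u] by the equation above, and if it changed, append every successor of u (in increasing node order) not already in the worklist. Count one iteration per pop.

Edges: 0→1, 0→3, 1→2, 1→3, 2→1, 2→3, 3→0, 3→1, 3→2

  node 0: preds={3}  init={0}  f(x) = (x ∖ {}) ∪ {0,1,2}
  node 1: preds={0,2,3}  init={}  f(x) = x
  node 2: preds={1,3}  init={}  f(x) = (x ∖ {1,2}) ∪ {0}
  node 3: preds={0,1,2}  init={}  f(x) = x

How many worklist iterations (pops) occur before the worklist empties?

Iteration log — 7 steps:
  step 1. node 0  ⊔preds={}  new={0,1,2}  old={0}  +wl: 
  step 2. node 1  ⊔preds={0,1,2}  new={0,1,2}  old={}  +wl: 
  step 3. node 2  ⊔preds={0,1,2}  new={0}  old={}  +wl: 1
  step 4. node 3  ⊔preds={0,1,2}  new={0,1,2}  old={}  +wl: 0,2
  step 5. node 1  ⊔preds={0,1,2}  new={0,1,2}  stable
  step 6. node 0  ⊔preds={0,1,2}  new={0,1,2}  stable
  step 7. node 2  ⊔preds={0,1,2}  new={0}  stable

Least fixpoint reached:
  node 0: {0,1,2}
  node 1: {0,1,2}
  node 2: {0}
  node 3: {0,1,2}

7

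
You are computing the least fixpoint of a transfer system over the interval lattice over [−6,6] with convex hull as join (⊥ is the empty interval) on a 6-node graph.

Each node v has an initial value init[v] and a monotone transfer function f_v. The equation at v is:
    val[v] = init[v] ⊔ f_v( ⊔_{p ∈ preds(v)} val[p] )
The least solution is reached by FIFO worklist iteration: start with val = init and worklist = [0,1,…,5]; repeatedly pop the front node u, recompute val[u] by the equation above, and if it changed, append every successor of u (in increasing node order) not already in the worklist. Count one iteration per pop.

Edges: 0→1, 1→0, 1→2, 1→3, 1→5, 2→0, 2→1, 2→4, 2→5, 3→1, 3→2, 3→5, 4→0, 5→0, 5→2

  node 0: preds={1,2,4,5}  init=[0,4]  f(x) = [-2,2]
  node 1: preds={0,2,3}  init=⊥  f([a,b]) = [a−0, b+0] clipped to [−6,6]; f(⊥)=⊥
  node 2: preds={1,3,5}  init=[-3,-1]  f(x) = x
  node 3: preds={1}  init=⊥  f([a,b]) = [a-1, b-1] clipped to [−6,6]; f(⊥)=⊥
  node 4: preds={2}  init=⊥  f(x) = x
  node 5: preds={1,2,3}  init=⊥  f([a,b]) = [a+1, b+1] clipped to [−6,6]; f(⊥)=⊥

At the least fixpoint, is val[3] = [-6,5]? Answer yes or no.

yes

Worklist (28 pops):
  #1 pop 0: in=[-3,-1] → [-2,4] (was [0,4]); enqueue []
  #2 pop 1: in=[-3,4] → [-3,4] (was ⊥); enqueue [0]
  #3 pop 2: in=[-3,4] → [-3,4] (was [-3,-1]); enqueue [1]
  #4 pop 3: in=[-3,4] → [-4,3] (was ⊥); enqueue [2]
  #5 pop 4: in=[-3,4] → [-3,4] (was ⊥); enqueue []
  #6 pop 5: in=[-4,4] → [-3,5] (was ⊥); enqueue []
  #7 pop 0: in=[-3,5] → [-2,4] (no change)
  #8 pop 1: in=[-4,4] → [-4,4] (was [-3,4]); enqueue [0,3,5]
  #9 pop 2: in=[-4,5] → [-4,5] (was [-3,4]); enqueue [1,4]
  #10 pop 0: in=[-4,5] → [-2,4] (no change)
  #11 pop 3: in=[-4,4] → [-5,3] (was [-4,3]); enqueue [2]
  #12 pop 5: in=[-5,5] → [-4,6] (was [-3,5]); enqueue [0]
  #13 pop 1: in=[-5,5] → [-5,5] (was [-4,4]); enqueue [3,5]
  #14 pop 4: in=[-4,5] → [-4,5] (was [-3,4]); enqueue []
  #15 pop 2: in=[-5,6] → [-5,6] (was [-4,5]); enqueue [1,4]
  #16 pop 0: in=[-5,6] → [-2,4] (no change)
  #17 pop 3: in=[-5,5] → [-6,4] (was [-5,3]); enqueue [2]
  #18 pop 5: in=[-6,6] → [-5,6] (was [-4,6]); enqueue [0]
  #19 pop 1: in=[-6,6] → [-6,6] (was [-5,5]); enqueue [3,5]
  #20 pop 4: in=[-5,6] → [-5,6] (was [-4,5]); enqueue []
  #21 pop 2: in=[-6,6] → [-6,6] (was [-5,6]); enqueue [1,4]
  #22 pop 0: in=[-6,6] → [-2,4] (no change)
  #23 pop 3: in=[-6,6] → [-6,5] (was [-6,4]); enqueue [2]
  #24 pop 5: in=[-6,6] → [-5,6] (no change)
  #25 pop 1: in=[-6,6] → [-6,6] (no change)
  #26 pop 4: in=[-6,6] → [-6,6] (was [-5,6]); enqueue [0]
  #27 pop 2: in=[-6,6] → [-6,6] (no change)
  #28 pop 0: in=[-6,6] → [-2,4] (no change)

Fixpoint:
  val[0] = [-2,4]
  val[1] = [-6,6]
  val[2] = [-6,6]
  val[3] = [-6,5]
  val[4] = [-6,6]
  val[5] = [-5,6]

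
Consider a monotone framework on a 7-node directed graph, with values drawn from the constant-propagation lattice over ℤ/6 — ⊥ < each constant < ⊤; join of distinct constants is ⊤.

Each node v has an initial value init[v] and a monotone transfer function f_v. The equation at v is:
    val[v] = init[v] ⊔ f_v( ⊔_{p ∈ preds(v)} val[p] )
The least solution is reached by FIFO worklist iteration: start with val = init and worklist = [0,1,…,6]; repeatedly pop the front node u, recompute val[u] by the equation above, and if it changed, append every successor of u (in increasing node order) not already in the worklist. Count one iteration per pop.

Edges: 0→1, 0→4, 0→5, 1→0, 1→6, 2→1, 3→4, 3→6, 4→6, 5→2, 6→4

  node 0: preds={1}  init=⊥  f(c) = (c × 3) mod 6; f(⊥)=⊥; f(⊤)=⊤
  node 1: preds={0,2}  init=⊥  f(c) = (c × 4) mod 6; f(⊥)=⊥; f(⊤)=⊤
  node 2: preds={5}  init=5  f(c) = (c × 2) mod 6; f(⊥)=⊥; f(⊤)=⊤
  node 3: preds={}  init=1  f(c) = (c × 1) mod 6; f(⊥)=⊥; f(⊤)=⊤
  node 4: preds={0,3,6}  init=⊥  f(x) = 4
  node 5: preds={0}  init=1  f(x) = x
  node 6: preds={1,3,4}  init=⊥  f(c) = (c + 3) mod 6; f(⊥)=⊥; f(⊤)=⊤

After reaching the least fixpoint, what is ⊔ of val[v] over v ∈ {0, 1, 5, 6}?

Trace (17 dequeues):
  [1] u=0 | in ⊥ | out ⊥ | ==
  [2] u=1 | in 5 | out 2 | prev ⊥ | push {0}
  [3] u=2 | in 1 | out ⊤ | prev 5 | push {1}
  [4] u=3 | in ⊥ | out 1 | ==
  [5] u=4 | in 1 | out 4 | prev ⊥ | push {}
  [6] u=5 | in ⊥ | out 1 | ==
  [7] u=6 | in ⊤ | out ⊤ | prev ⊥ | push {4}
  [8] u=0 | in 2 | out 0 | prev ⊥ | push {5}
  [9] u=1 | in ⊤ | out ⊤ | prev 2 | push {0,6}
  [10] u=4 | in ⊤ | out 4 | ==
  [11] u=5 | in 0 | out ⊤ | prev 1 | push {2}
  [12] u=0 | in ⊤ | out ⊤ | prev 0 | push {1,4,5}
  [13] u=6 | in ⊤ | out ⊤ | ==
  [14] u=2 | in ⊤ | out ⊤ | ==
  [15] u=1 | in ⊤ | out ⊤ | ==
  [16] u=4 | in ⊤ | out 4 | ==
  [17] u=5 | in ⊤ | out ⊤ | ==

Converged values:
  [0] ⊤
  [1] ⊤
  [2] ⊤
  [3] 1
  [4] 4
  [5] ⊤
  [6] ⊤

⊤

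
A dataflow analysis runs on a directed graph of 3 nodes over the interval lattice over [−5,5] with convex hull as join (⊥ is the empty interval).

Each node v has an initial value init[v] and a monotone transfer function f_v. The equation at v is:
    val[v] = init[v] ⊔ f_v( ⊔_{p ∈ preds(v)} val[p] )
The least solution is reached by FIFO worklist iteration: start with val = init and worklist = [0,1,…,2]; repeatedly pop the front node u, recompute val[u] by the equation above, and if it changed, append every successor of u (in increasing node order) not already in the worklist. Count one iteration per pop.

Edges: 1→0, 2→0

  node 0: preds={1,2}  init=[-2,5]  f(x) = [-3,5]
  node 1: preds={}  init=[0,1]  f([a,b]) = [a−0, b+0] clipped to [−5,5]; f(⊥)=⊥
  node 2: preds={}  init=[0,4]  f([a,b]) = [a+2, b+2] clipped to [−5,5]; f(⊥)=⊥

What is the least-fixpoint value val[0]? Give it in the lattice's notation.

[-3,5]

Trace (3 dequeues):
  [1] u=0 | in [0,4] | out [-3,5] | prev [-2,5] | push {}
  [2] u=1 | in ⊥ | out [0,1] | ==
  [3] u=2 | in ⊥ | out [0,4] | ==

Converged values:
  [0] [-3,5]
  [1] [0,1]
  [2] [0,4]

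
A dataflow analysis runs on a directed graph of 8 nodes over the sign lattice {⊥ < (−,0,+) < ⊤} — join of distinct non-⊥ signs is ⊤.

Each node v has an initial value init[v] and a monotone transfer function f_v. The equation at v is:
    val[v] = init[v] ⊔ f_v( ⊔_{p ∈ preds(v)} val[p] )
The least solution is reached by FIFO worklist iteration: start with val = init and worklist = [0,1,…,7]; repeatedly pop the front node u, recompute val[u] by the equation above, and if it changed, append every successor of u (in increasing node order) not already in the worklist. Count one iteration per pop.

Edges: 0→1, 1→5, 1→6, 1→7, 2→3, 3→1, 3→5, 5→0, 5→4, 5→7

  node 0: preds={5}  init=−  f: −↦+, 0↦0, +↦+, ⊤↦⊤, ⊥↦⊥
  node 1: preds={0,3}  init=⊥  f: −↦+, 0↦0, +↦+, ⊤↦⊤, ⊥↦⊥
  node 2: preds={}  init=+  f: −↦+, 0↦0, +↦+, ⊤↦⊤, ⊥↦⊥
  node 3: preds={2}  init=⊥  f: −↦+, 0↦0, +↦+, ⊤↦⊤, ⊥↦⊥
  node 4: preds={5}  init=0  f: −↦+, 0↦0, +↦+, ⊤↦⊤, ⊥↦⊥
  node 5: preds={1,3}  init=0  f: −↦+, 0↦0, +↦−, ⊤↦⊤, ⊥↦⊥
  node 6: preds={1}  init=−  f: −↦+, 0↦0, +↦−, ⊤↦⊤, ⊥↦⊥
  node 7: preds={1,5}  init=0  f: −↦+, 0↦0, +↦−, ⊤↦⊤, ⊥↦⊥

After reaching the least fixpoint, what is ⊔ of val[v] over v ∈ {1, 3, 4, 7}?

⊤

Worklist (11 pops):
  #1 pop 0: in=0 → ⊤ (was −); enqueue []
  #2 pop 1: in=⊤ → ⊤ (was ⊥); enqueue []
  #3 pop 2: in=⊥ → + (no change)
  #4 pop 3: in=+ → + (was ⊥); enqueue [1]
  #5 pop 4: in=0 → 0 (no change)
  #6 pop 5: in=⊤ → ⊤ (was 0); enqueue [0,4]
  #7 pop 6: in=⊤ → ⊤ (was −); enqueue []
  #8 pop 7: in=⊤ → ⊤ (was 0); enqueue []
  #9 pop 1: in=⊤ → ⊤ (no change)
  #10 pop 0: in=⊤ → ⊤ (no change)
  #11 pop 4: in=⊤ → ⊤ (was 0); enqueue []

Fixpoint:
  val[0] = ⊤
  val[1] = ⊤
  val[2] = +
  val[3] = +
  val[4] = ⊤
  val[5] = ⊤
  val[6] = ⊤
  val[7] = ⊤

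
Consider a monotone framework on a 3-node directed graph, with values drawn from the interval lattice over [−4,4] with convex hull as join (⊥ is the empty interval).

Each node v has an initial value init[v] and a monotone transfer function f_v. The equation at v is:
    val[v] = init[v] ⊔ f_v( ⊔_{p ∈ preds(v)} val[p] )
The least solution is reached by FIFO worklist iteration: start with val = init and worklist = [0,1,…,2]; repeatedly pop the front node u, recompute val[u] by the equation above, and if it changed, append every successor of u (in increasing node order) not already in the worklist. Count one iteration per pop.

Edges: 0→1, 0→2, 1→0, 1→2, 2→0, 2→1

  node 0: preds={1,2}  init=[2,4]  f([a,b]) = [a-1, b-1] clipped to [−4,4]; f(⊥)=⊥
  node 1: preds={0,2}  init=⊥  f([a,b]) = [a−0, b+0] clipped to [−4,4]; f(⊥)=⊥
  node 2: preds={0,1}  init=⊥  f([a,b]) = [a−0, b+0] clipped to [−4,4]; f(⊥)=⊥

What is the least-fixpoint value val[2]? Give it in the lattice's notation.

Iteration log — 23 steps:
  step 1. node 0  ⊔preds=⊥  new=[2,4]  stable
  step 2. node 1  ⊔preds=[2,4]  new=[2,4]  old=⊥  +wl: 0
  step 3. node 2  ⊔preds=[2,4]  new=[2,4]  old=⊥  +wl: 1
  step 4. node 0  ⊔preds=[2,4]  new=[1,4]  old=[2,4]  +wl: 2
  step 5. node 1  ⊔preds=[1,4]  new=[1,4]  old=[2,4]  +wl: 0
  step 6. node 2  ⊔preds=[1,4]  new=[1,4]  old=[2,4]  +wl: 1
  step 7. node 0  ⊔preds=[1,4]  new=[0,4]  old=[1,4]  +wl: 2
  step 8. node 1  ⊔preds=[0,4]  new=[0,4]  old=[1,4]  +wl: 0
  step 9. node 2  ⊔preds=[0,4]  new=[0,4]  old=[1,4]  +wl: 1
  step 10. node 0  ⊔preds=[0,4]  new=[-1,4]  old=[0,4]  +wl: 2
  step 11. node 1  ⊔preds=[-1,4]  new=[-1,4]  old=[0,4]  +wl: 0
  step 12. node 2  ⊔preds=[-1,4]  new=[-1,4]  old=[0,4]  +wl: 1
  step 13. node 0  ⊔preds=[-1,4]  new=[-2,4]  old=[-1,4]  +wl: 2
  step 14. node 1  ⊔preds=[-2,4]  new=[-2,4]  old=[-1,4]  +wl: 0
  step 15. node 2  ⊔preds=[-2,4]  new=[-2,4]  old=[-1,4]  +wl: 1
  step 16. node 0  ⊔preds=[-2,4]  new=[-3,4]  old=[-2,4]  +wl: 2
  step 17. node 1  ⊔preds=[-3,4]  new=[-3,4]  old=[-2,4]  +wl: 0
  step 18. node 2  ⊔preds=[-3,4]  new=[-3,4]  old=[-2,4]  +wl: 1
  step 19. node 0  ⊔preds=[-3,4]  new=[-4,4]  old=[-3,4]  +wl: 2
  step 20. node 1  ⊔preds=[-4,4]  new=[-4,4]  old=[-3,4]  +wl: 0
  step 21. node 2  ⊔preds=[-4,4]  new=[-4,4]  old=[-3,4]  +wl: 1
  step 22. node 0  ⊔preds=[-4,4]  new=[-4,4]  stable
  step 23. node 1  ⊔preds=[-4,4]  new=[-4,4]  stable

Least fixpoint reached:
  node 0: [-4,4]
  node 1: [-4,4]
  node 2: [-4,4]

[-4,4]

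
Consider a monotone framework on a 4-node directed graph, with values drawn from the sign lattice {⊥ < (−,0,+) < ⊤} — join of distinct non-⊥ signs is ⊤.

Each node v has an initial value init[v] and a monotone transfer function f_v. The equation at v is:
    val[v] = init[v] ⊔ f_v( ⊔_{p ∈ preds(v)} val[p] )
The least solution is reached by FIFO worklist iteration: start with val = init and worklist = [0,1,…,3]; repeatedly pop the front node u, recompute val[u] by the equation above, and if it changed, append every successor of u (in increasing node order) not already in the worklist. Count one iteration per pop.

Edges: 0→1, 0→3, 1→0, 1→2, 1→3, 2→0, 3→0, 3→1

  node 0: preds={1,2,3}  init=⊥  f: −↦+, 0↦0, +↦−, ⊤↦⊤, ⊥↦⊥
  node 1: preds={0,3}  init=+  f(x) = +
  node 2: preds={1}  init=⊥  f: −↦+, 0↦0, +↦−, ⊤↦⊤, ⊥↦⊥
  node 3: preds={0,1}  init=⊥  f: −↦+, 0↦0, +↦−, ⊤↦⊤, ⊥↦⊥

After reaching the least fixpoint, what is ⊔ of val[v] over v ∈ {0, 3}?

⊤

Trace (7 dequeues):
  [1] u=0 | in + | out − | prev ⊥ | push {}
  [2] u=1 | in − | out + | ==
  [3] u=2 | in + | out − | prev ⊥ | push {0}
  [4] u=3 | in ⊤ | out ⊤ | prev ⊥ | push {1}
  [5] u=0 | in ⊤ | out ⊤ | prev − | push {3}
  [6] u=1 | in ⊤ | out + | ==
  [7] u=3 | in ⊤ | out ⊤ | ==

Converged values:
  [0] ⊤
  [1] +
  [2] −
  [3] ⊤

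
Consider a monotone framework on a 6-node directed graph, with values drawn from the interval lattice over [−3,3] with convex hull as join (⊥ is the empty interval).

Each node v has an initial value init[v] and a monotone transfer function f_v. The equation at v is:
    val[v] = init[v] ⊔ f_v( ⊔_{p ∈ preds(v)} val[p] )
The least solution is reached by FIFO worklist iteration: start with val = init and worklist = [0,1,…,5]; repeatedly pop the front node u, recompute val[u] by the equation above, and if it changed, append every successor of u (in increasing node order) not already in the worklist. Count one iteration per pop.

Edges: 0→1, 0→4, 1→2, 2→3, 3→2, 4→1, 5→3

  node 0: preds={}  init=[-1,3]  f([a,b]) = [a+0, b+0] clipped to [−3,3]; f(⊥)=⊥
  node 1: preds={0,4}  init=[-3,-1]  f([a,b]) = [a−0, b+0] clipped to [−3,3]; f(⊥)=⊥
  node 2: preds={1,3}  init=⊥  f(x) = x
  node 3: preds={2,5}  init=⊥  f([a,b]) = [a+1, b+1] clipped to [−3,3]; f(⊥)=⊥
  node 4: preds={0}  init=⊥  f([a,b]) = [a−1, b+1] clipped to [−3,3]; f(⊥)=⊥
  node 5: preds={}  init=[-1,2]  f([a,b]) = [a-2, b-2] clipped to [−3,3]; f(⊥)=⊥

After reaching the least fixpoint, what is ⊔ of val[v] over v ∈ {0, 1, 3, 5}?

[-3,3]

Worklist (8 pops):
  #1 pop 0: in=⊥ → [-1,3] (no change)
  #2 pop 1: in=[-1,3] → [-3,3] (was [-3,-1]); enqueue []
  #3 pop 2: in=[-3,3] → [-3,3] (was ⊥); enqueue []
  #4 pop 3: in=[-3,3] → [-2,3] (was ⊥); enqueue [2]
  #5 pop 4: in=[-1,3] → [-2,3] (was ⊥); enqueue [1]
  #6 pop 5: in=⊥ → [-1,2] (no change)
  #7 pop 2: in=[-3,3] → [-3,3] (no change)
  #8 pop 1: in=[-2,3] → [-3,3] (no change)

Fixpoint:
  val[0] = [-1,3]
  val[1] = [-3,3]
  val[2] = [-3,3]
  val[3] = [-2,3]
  val[4] = [-2,3]
  val[5] = [-1,2]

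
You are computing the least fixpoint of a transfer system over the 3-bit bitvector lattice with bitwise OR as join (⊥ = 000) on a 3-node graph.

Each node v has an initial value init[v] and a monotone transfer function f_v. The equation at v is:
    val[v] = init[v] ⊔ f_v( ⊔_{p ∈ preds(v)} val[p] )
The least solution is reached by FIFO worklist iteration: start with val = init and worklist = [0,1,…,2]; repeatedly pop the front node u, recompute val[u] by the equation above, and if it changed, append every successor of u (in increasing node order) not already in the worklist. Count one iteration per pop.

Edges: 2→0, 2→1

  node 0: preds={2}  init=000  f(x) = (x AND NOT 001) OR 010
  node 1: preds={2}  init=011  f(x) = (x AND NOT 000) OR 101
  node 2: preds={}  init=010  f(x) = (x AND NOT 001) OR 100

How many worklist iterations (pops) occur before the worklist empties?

Iteration log — 5 steps:
  step 1. node 0  ⊔preds=010  new=010  old=000  +wl: 
  step 2. node 1  ⊔preds=010  new=111  old=011  +wl: 
  step 3. node 2  ⊔preds=000  new=110  old=010  +wl: 0,1
  step 4. node 0  ⊔preds=110  new=110  old=010  +wl: 
  step 5. node 1  ⊔preds=110  new=111  stable

Least fixpoint reached:
  node 0: 110
  node 1: 111
  node 2: 110

5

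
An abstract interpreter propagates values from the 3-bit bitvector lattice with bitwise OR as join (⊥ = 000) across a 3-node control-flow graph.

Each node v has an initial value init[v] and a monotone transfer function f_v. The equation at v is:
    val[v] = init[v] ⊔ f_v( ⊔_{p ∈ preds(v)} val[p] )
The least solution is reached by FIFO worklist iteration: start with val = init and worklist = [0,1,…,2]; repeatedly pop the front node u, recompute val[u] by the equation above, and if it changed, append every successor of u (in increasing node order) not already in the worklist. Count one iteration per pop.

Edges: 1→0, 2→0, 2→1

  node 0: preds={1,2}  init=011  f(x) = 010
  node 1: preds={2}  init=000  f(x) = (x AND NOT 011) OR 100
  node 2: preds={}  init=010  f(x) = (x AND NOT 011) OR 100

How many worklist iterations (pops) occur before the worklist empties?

Worklist (5 pops):
  #1 pop 0: in=010 → 011 (no change)
  #2 pop 1: in=010 → 100 (was 000); enqueue [0]
  #3 pop 2: in=000 → 110 (was 010); enqueue [1]
  #4 pop 0: in=110 → 011 (no change)
  #5 pop 1: in=110 → 100 (no change)

Fixpoint:
  val[0] = 011
  val[1] = 100
  val[2] = 110

5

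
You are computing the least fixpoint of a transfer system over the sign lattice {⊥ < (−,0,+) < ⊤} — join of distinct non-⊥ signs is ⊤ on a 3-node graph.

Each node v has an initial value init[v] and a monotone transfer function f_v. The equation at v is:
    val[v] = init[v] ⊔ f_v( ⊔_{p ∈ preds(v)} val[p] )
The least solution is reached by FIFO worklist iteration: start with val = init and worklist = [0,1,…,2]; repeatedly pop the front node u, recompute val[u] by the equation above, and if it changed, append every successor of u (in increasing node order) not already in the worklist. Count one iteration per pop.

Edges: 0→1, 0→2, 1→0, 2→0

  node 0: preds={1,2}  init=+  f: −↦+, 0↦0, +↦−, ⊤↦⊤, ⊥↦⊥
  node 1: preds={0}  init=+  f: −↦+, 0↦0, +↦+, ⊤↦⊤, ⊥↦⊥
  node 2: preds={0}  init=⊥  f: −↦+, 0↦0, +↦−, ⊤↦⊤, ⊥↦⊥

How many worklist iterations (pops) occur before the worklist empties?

4

Iteration log — 4 steps:
  step 1. node 0  ⊔preds=+  new=⊤  old=+  +wl: 
  step 2. node 1  ⊔preds=⊤  new=⊤  old=+  +wl: 0
  step 3. node 2  ⊔preds=⊤  new=⊤  old=⊥  +wl: 
  step 4. node 0  ⊔preds=⊤  new=⊤  stable

Least fixpoint reached:
  node 0: ⊤
  node 1: ⊤
  node 2: ⊤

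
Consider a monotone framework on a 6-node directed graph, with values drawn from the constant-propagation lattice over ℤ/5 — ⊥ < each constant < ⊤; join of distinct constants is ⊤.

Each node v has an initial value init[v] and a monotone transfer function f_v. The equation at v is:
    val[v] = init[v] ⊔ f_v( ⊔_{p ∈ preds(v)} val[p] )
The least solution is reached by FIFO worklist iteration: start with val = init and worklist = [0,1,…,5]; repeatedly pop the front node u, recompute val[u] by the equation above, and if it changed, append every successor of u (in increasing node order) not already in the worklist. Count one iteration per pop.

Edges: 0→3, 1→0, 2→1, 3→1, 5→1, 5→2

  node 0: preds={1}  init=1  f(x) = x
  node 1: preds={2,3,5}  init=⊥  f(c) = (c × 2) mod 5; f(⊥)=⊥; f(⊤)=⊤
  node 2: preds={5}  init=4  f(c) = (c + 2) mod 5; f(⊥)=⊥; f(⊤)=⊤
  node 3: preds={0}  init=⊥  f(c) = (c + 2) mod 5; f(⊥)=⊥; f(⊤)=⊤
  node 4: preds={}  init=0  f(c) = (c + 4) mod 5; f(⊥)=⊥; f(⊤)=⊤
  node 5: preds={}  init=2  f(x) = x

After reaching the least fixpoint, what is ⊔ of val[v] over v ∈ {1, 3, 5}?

Iteration log — 10 steps:
  step 1. node 0  ⊔preds=⊥  new=1  stable
  step 2. node 1  ⊔preds=⊤  new=⊤  old=⊥  +wl: 0
  step 3. node 2  ⊔preds=2  new=4  stable
  step 4. node 3  ⊔preds=1  new=3  old=⊥  +wl: 1
  step 5. node 4  ⊔preds=⊥  new=0  stable
  step 6. node 5  ⊔preds=⊥  new=2  stable
  step 7. node 0  ⊔preds=⊤  new=⊤  old=1  +wl: 3
  step 8. node 1  ⊔preds=⊤  new=⊤  stable
  step 9. node 3  ⊔preds=⊤  new=⊤  old=3  +wl: 1
  step 10. node 1  ⊔preds=⊤  new=⊤  stable

Least fixpoint reached:
  node 0: ⊤
  node 1: ⊤
  node 2: 4
  node 3: ⊤
  node 4: 0
  node 5: 2

⊤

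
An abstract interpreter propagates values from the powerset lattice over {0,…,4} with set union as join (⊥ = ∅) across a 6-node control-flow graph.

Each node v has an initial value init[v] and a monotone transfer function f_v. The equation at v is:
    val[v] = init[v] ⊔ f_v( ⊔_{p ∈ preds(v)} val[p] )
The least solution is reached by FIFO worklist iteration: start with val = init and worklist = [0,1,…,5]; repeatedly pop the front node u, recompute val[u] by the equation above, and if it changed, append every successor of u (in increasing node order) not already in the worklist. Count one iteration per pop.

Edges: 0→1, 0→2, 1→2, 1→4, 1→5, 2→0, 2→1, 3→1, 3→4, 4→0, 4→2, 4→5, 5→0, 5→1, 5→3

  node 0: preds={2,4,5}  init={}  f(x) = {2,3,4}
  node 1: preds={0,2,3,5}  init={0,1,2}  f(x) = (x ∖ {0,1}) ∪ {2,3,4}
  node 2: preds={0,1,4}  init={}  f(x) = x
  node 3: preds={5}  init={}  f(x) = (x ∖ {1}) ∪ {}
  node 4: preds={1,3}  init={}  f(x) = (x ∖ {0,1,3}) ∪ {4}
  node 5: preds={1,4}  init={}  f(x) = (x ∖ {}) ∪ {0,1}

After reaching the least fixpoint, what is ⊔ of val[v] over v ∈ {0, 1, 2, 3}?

Trace (12 dequeues):
  [1] u=0 | in {} | out {2,3,4} | prev {} | push {}
  [2] u=1 | in {2,3,4} | out {0,1,2,3,4} | prev {0,1,2} | push {}
  [3] u=2 | in {0,1,2,3,4} | out {0,1,2,3,4} | prev {} | push {0,1}
  [4] u=3 | in {} | out {} | ==
  [5] u=4 | in {0,1,2,3,4} | out {2,4} | prev {} | push {2}
  [6] u=5 | in {0,1,2,3,4} | out {0,1,2,3,4} | prev {} | push {3}
  [7] u=0 | in {0,1,2,3,4} | out {2,3,4} | ==
  [8] u=1 | in {0,1,2,3,4} | out {0,1,2,3,4} | ==
  [9] u=2 | in {0,1,2,3,4} | out {0,1,2,3,4} | ==
  [10] u=3 | in {0,1,2,3,4} | out {0,2,3,4} | prev {} | push {1,4}
  [11] u=1 | in {0,1,2,3,4} | out {0,1,2,3,4} | ==
  [12] u=4 | in {0,1,2,3,4} | out {2,4} | ==

Converged values:
  [0] {2,3,4}
  [1] {0,1,2,3,4}
  [2] {0,1,2,3,4}
  [3] {0,2,3,4}
  [4] {2,4}
  [5] {0,1,2,3,4}

{0,1,2,3,4}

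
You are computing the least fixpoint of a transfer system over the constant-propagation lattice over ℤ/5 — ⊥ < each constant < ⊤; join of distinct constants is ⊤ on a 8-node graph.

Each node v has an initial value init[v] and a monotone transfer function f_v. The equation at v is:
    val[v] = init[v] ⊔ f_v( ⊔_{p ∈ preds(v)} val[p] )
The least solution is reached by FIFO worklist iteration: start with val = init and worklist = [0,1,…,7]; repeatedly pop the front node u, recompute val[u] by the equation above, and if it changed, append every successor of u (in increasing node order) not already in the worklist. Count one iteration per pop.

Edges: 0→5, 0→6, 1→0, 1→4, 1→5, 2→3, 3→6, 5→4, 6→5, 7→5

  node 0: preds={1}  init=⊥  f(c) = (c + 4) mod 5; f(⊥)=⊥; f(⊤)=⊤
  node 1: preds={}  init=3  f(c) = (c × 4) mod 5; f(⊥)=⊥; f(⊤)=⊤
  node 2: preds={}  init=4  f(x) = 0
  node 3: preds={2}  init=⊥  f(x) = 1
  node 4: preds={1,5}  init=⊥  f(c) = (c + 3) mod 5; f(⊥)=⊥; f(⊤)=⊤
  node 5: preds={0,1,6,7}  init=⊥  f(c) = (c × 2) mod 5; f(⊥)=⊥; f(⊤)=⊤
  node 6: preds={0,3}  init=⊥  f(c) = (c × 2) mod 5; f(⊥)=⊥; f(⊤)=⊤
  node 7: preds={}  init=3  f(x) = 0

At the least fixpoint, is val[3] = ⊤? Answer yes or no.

Trace (10 dequeues):
  [1] u=0 | in 3 | out 2 | prev ⊥ | push {}
  [2] u=1 | in ⊥ | out 3 | ==
  [3] u=2 | in ⊥ | out ⊤ | prev 4 | push {}
  [4] u=3 | in ⊤ | out 1 | prev ⊥ | push {}
  [5] u=4 | in 3 | out 1 | prev ⊥ | push {}
  [6] u=5 | in ⊤ | out ⊤ | prev ⊥ | push {4}
  [7] u=6 | in ⊤ | out ⊤ | prev ⊥ | push {5}
  [8] u=7 | in ⊥ | out ⊤ | prev 3 | push {}
  [9] u=4 | in ⊤ | out ⊤ | prev 1 | push {}
  [10] u=5 | in ⊤ | out ⊤ | ==

Converged values:
  [0] 2
  [1] 3
  [2] ⊤
  [3] 1
  [4] ⊤
  [5] ⊤
  [6] ⊤
  [7] ⊤

no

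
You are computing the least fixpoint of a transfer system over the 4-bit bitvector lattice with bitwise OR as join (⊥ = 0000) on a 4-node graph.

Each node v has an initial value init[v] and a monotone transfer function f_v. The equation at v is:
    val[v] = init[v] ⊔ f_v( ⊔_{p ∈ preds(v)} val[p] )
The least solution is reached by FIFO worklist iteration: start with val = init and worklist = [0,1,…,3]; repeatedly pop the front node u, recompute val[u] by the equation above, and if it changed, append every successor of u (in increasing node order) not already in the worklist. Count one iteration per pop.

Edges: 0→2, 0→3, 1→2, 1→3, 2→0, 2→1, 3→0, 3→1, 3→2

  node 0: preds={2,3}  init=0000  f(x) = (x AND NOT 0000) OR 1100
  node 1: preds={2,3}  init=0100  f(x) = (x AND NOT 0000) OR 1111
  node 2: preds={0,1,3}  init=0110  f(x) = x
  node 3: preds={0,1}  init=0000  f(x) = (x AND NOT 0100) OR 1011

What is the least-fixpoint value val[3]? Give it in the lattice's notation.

1011

Worklist (8 pops):
  #1 pop 0: in=0110 → 1110 (was 0000); enqueue []
  #2 pop 1: in=0110 → 1111 (was 0100); enqueue []
  #3 pop 2: in=1111 → 1111 (was 0110); enqueue [0,1]
  #4 pop 3: in=1111 → 1011 (was 0000); enqueue [2]
  #5 pop 0: in=1111 → 1111 (was 1110); enqueue [3]
  #6 pop 1: in=1111 → 1111 (no change)
  #7 pop 2: in=1111 → 1111 (no change)
  #8 pop 3: in=1111 → 1011 (no change)

Fixpoint:
  val[0] = 1111
  val[1] = 1111
  val[2] = 1111
  val[3] = 1011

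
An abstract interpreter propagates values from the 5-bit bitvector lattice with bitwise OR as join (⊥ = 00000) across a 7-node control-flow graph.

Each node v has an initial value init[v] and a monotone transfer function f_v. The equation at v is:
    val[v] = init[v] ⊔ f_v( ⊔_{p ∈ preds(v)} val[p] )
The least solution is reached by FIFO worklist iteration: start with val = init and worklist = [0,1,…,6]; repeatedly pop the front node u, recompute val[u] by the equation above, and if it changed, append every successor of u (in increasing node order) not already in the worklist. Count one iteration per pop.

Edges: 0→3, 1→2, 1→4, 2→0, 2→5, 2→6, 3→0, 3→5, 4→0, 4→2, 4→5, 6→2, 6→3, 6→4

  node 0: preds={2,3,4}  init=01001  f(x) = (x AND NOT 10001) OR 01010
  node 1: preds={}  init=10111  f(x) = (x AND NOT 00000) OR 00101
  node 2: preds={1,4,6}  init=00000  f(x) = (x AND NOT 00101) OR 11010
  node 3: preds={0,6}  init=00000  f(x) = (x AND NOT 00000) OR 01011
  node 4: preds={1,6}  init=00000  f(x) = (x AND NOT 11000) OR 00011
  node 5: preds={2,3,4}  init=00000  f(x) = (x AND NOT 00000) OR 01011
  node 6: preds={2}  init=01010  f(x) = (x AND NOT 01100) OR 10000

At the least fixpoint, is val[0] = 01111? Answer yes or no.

Worklist (13 pops):
  #1 pop 0: in=00000 → 01011 (was 01001); enqueue []
  #2 pop 1: in=00000 → 10111 (no change)
  #3 pop 2: in=11111 → 11010 (was 00000); enqueue [0]
  #4 pop 3: in=01011 → 01011 (was 00000); enqueue []
  #5 pop 4: in=11111 → 00111 (was 00000); enqueue [2]
  #6 pop 5: in=11111 → 11111 (was 00000); enqueue []
  #7 pop 6: in=11010 → 11010 (was 01010); enqueue [3,4]
  #8 pop 0: in=11111 → 01111 (was 01011); enqueue []
  #9 pop 2: in=11111 → 11010 (no change)
  #10 pop 3: in=11111 → 11111 (was 01011); enqueue [0,5]
  #11 pop 4: in=11111 → 00111 (no change)
  #12 pop 0: in=11111 → 01111 (no change)
  #13 pop 5: in=11111 → 11111 (no change)

Fixpoint:
  val[0] = 01111
  val[1] = 10111
  val[2] = 11010
  val[3] = 11111
  val[4] = 00111
  val[5] = 11111
  val[6] = 11010

yes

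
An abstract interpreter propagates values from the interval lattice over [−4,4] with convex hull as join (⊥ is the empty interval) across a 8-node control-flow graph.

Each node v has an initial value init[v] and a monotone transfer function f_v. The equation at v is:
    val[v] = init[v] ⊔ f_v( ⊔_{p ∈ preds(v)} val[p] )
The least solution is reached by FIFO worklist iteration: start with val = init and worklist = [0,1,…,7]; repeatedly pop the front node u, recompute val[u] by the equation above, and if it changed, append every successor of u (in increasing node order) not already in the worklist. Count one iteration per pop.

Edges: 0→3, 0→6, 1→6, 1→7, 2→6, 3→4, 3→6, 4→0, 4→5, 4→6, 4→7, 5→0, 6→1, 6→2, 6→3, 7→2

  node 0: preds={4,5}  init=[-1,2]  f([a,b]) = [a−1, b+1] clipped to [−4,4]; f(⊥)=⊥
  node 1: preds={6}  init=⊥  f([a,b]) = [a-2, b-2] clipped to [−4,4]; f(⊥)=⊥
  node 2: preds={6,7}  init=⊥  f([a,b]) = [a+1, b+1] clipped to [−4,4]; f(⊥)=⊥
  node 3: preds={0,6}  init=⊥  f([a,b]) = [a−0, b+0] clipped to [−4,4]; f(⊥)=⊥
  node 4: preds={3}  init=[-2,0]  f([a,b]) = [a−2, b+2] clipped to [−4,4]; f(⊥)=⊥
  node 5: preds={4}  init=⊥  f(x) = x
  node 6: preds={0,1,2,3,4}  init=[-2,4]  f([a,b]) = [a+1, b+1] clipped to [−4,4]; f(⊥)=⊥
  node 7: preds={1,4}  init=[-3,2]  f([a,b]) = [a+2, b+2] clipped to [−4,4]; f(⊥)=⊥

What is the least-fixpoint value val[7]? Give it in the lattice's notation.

Iteration log — 14 steps:
  step 1. node 0  ⊔preds=[-2,0]  new=[-3,2]  old=[-1,2]  +wl: 
  step 2. node 1  ⊔preds=[-2,4]  new=[-4,2]  old=⊥  +wl: 
  step 3. node 2  ⊔preds=[-3,4]  new=[-2,4]  old=⊥  +wl: 
  step 4. node 3  ⊔preds=[-3,4]  new=[-3,4]  old=⊥  +wl: 
  step 5. node 4  ⊔preds=[-3,4]  new=[-4,4]  old=[-2,0]  +wl: 0
  step 6. node 5  ⊔preds=[-4,4]  new=[-4,4]  old=⊥  +wl: 
  step 7. node 6  ⊔preds=[-4,4]  new=[-3,4]  old=[-2,4]  +wl: 1,2,3
  step 8. node 7  ⊔preds=[-4,4]  new=[-3,4]  old=[-3,2]  +wl: 
  step 9. node 0  ⊔preds=[-4,4]  new=[-4,4]  old=[-3,2]  +wl: 6
  step 10. node 1  ⊔preds=[-3,4]  new=[-4,2]  stable
  step 11. node 2  ⊔preds=[-3,4]  new=[-2,4]  stable
  step 12. node 3  ⊔preds=[-4,4]  new=[-4,4]  old=[-3,4]  +wl: 4
  step 13. node 6  ⊔preds=[-4,4]  new=[-3,4]  stable
  step 14. node 4  ⊔preds=[-4,4]  new=[-4,4]  stable

Least fixpoint reached:
  node 0: [-4,4]
  node 1: [-4,2]
  node 2: [-2,4]
  node 3: [-4,4]
  node 4: [-4,4]
  node 5: [-4,4]
  node 6: [-3,4]
  node 7: [-3,4]

[-3,4]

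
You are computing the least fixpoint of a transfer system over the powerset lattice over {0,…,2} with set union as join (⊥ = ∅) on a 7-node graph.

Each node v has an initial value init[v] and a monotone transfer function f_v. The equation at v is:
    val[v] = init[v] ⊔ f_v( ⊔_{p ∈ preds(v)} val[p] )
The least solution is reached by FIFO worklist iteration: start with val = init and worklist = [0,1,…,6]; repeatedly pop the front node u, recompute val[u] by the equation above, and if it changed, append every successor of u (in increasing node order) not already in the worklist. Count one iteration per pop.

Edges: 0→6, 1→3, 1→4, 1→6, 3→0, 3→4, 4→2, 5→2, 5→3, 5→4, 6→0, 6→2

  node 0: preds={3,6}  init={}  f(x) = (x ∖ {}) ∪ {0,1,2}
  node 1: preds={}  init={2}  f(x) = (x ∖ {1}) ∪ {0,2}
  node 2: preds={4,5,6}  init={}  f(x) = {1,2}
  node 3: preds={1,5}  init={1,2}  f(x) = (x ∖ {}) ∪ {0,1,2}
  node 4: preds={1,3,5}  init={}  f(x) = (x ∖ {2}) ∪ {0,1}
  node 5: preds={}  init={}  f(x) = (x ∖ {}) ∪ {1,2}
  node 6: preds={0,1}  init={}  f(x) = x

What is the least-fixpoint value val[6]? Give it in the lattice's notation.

Worklist (11 pops):
  #1 pop 0: in={1,2} → {0,1,2} (was {}); enqueue []
  #2 pop 1: in={} → {0,2} (was {2}); enqueue []
  #3 pop 2: in={} → {1,2} (was {}); enqueue []
  #4 pop 3: in={0,2} → {0,1,2} (was {1,2}); enqueue [0]
  #5 pop 4: in={0,1,2} → {0,1} (was {}); enqueue [2]
  #6 pop 5: in={} → {1,2} (was {}); enqueue [3,4]
  #7 pop 6: in={0,1,2} → {0,1,2} (was {}); enqueue []
  #8 pop 0: in={0,1,2} → {0,1,2} (no change)
  #9 pop 2: in={0,1,2} → {1,2} (no change)
  #10 pop 3: in={0,1,2} → {0,1,2} (no change)
  #11 pop 4: in={0,1,2} → {0,1} (no change)

Fixpoint:
  val[0] = {0,1,2}
  val[1] = {0,2}
  val[2] = {1,2}
  val[3] = {0,1,2}
  val[4] = {0,1}
  val[5] = {1,2}
  val[6] = {0,1,2}

{0,1,2}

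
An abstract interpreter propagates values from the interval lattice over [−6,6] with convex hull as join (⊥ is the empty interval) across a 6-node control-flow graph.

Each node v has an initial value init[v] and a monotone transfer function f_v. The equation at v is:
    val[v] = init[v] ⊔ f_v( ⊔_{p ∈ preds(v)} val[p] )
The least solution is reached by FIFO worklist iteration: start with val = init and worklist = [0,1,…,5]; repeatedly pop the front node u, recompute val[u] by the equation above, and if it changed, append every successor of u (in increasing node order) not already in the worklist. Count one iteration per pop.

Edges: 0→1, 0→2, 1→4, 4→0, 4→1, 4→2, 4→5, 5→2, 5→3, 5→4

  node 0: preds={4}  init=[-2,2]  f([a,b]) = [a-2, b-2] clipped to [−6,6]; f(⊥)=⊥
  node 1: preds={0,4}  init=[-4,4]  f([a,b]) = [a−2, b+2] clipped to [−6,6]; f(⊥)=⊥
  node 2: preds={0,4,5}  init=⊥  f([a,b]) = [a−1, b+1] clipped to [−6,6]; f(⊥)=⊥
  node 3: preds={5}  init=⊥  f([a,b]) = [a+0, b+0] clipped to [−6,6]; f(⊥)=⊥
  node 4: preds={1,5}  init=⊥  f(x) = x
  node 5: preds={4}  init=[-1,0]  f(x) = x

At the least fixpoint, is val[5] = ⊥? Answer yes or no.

Iteration log — 18 steps:
  step 1. node 0  ⊔preds=⊥  new=[-2,2]  stable
  step 2. node 1  ⊔preds=[-2,2]  new=[-4,4]  stable
  step 3. node 2  ⊔preds=[-2,2]  new=[-3,3]  old=⊥  +wl: 
  step 4. node 3  ⊔preds=[-1,0]  new=[-1,0]  old=⊥  +wl: 
  step 5. node 4  ⊔preds=[-4,4]  new=[-4,4]  old=⊥  +wl: 0,1,2
  step 6. node 5  ⊔preds=[-4,4]  new=[-4,4]  old=[-1,0]  +wl: 3,4
  step 7. node 0  ⊔preds=[-4,4]  new=[-6,2]  old=[-2,2]  +wl: 
  step 8. node 1  ⊔preds=[-6,4]  new=[-6,6]  old=[-4,4]  +wl: 
  step 9. node 2  ⊔preds=[-6,4]  new=[-6,5]  old=[-3,3]  +wl: 
  step 10. node 3  ⊔preds=[-4,4]  new=[-4,4]  old=[-1,0]  +wl: 
  step 11. node 4  ⊔preds=[-6,6]  new=[-6,6]  old=[-4,4]  +wl: 0,1,2,5
  step 12. node 0  ⊔preds=[-6,6]  new=[-6,4]  old=[-6,2]  +wl: 
  step 13. node 1  ⊔preds=[-6,6]  new=[-6,6]  stable
  step 14. node 2  ⊔preds=[-6,6]  new=[-6,6]  old=[-6,5]  +wl: 
  step 15. node 5  ⊔preds=[-6,6]  new=[-6,6]  old=[-4,4]  +wl: 2,3,4
  step 16. node 2  ⊔preds=[-6,6]  new=[-6,6]  stable
  step 17. node 3  ⊔preds=[-6,6]  new=[-6,6]  old=[-4,4]  +wl: 
  step 18. node 4  ⊔preds=[-6,6]  new=[-6,6]  stable

Least fixpoint reached:
  node 0: [-6,4]
  node 1: [-6,6]
  node 2: [-6,6]
  node 3: [-6,6]
  node 4: [-6,6]
  node 5: [-6,6]

no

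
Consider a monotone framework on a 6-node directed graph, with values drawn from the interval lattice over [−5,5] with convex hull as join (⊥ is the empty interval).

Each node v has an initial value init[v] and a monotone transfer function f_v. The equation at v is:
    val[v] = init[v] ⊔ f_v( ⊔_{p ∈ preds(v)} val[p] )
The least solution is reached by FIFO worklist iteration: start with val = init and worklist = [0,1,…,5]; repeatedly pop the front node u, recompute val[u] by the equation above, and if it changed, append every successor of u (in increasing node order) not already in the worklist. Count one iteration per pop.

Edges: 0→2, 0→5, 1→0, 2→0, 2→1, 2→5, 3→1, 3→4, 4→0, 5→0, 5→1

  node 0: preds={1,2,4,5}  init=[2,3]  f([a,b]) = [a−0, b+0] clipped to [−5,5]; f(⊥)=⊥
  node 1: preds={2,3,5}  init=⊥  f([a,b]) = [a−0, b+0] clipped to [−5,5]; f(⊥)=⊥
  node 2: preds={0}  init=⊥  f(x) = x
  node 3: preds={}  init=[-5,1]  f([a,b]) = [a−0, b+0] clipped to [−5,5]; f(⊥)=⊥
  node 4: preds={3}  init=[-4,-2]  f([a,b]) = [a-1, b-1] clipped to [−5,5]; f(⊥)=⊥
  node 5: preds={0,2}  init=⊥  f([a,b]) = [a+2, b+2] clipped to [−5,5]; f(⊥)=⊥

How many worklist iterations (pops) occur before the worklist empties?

12

Trace (12 dequeues):
  [1] u=0 | in [-4,-2] | out [-4,3] | prev [2,3] | push {}
  [2] u=1 | in [-5,1] | out [-5,1] | prev ⊥ | push {0}
  [3] u=2 | in [-4,3] | out [-4,3] | prev ⊥ | push {1}
  [4] u=3 | in ⊥ | out [-5,1] | ==
  [5] u=4 | in [-5,1] | out [-5,0] | prev [-4,-2] | push {}
  [6] u=5 | in [-4,3] | out [-2,5] | prev ⊥ | push {}
  [7] u=0 | in [-5,5] | out [-5,5] | prev [-4,3] | push {2,5}
  [8] u=1 | in [-5,5] | out [-5,5] | prev [-5,1] | push {0}
  [9] u=2 | in [-5,5] | out [-5,5] | prev [-4,3] | push {1}
  [10] u=5 | in [-5,5] | out [-3,5] | prev [-2,5] | push {}
  [11] u=0 | in [-5,5] | out [-5,5] | ==
  [12] u=1 | in [-5,5] | out [-5,5] | ==

Converged values:
  [0] [-5,5]
  [1] [-5,5]
  [2] [-5,5]
  [3] [-5,1]
  [4] [-5,0]
  [5] [-3,5]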